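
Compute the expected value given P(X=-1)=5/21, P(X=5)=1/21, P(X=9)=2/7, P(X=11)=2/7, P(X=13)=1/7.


E[X] = sum(x * P(x))
= -1*5/21 + 5*1/21 + 9*2/7 + 11*2/7 + 13*1/7
= 53/7

53/7


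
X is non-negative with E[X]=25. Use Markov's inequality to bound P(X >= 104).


Markov: P(X >= a) <= E[X]/a
P(X >= 104) <= 25/104

25/104


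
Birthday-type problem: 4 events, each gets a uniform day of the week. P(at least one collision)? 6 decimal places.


P(all different) = prod((7-i)/7 for i=0..3) = 0.349854
P(at least one match) = 1 - 0.349854 = 0.650146

0.650146


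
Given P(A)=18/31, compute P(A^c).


P(A') = 1 - P(A) = 1 - 18/31 = 13/31

13/31


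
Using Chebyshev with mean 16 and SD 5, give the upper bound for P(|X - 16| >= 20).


k = 20/5 = 4
Chebyshev: P(|X-mu| >= k*sigma) <= 1/k^2 = 1/4^2 = 1/16

1/16


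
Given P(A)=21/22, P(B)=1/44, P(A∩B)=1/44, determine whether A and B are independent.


P(A)*P(B) = 21/22*1/44 = 21/968
P(A∩B) = 1/44 != 21/968, so not independent

No, A and B are not independent


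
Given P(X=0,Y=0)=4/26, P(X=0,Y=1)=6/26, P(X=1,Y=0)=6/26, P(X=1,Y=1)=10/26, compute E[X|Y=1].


P(Y=1) = 16/26
E[X|Y=1] = (0*6 + 1*10)/16 = 10/16 = 5/8

5/8


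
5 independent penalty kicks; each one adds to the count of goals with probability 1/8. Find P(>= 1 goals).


P(at least one) = 1 - P(none)
P(none) = (1 - 1/8)^5 = (7/8)^5 = 16807/32768
P(at least one) = 1 - 16807/32768 = 15961/32768

15961/32768


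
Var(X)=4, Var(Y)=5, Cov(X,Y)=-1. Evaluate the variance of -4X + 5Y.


Var(-4X + 5Y) = (-4)^2*Var(X) + 5^2*Var(Y) + 2*(-4)*5*Cov(X,Y)
= 16*4 + 25*5 - 40*(-1)
= 64 + 125 + 40 = 229

229


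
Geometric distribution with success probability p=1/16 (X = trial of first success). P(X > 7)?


P(X > 7) = P(first 7 trials all fail) = (1-p)^7 = (15/16)^7 = 170859375/268435456

170859375/268435456


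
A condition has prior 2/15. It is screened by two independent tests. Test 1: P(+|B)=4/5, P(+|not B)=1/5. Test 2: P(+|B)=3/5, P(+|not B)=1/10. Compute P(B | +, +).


After test 1: P(+) = 4/5*2/15 + 1/5*13/15 = 7/25
P(B|+) = (8/75)/(7/25) = 8/21
After test 2 (use post1 as new prior): P(+) = 3/5*8/21 + 1/10*13/21 = 61/210
P(B|+,+) = (8/35)/(61/210) = 48/61

48/61


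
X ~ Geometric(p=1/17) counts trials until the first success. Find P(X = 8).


P(X=8) = (1-p)^7 * p = (16/17)^7 * 1/17
= 268435456/410338673 * 1/17 = 268435456/6975757441

268435456/6975757441


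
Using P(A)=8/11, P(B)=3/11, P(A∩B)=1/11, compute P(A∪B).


P(A∪B) = P(A) + P(B) - P(A∩B)
= 8/11 + 3/11 - 1/11 = 10/11

10/11


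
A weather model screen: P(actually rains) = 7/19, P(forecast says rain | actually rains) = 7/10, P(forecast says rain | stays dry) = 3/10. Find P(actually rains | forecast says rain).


P(A) = P(A|B)P(B) + P(A|B')P(B') = 7/10*7/19 + 3/10*12/19 = 17/38
P(B|A) = P(A|B)P(B)/P(A) = (49/190)/(17/38) = 49/85

49/85


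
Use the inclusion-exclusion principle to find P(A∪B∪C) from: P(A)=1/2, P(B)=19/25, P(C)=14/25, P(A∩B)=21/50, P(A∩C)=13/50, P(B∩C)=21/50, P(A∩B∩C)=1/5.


P(A∪B∪C) = P(A)+P(B)+P(C) - P(AB)-P(AC)-P(BC) + P(ABC)
= 1/2+19/25+14/25 - 21/50-13/50-21/50 + 1/5
= 23/25

23/25


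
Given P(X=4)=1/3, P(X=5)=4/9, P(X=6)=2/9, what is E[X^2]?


E[X^2] = sum(g(x)*P(x))
= 16*1/3 + 25*4/9 + 36*2/9
= 220/9

220/9


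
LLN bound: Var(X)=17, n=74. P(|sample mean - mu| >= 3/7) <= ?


Var(Xbar) = Var(X)/n = 17/74
Chebyshev: P(|Xbar-mu| >= 3/7) <= Var(Xbar)/(3/7)^2 = (17/74)/(9/49) = 833/666
Bound exceeds 1, so trivial bound: 1

1


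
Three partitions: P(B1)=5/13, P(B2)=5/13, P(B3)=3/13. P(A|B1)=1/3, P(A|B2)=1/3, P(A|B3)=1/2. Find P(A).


P(A) = P(A|B1)P(B1) + P(A|B2)P(B2) + P(A|B3)P(B3)
= 1/3*5/13 + 1/3*5/13 + 1/2*3/13
= 5/39 + 5/39 + 3/26 = 29/78

29/78


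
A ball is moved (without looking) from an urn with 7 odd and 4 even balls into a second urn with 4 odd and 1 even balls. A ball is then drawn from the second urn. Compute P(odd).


P(transfer odd) = 7/11; P(transfer even) = 4/11
If odd transferred: Urn II has 5 odd of 6, so P(odd|odd moved) = 5/6
If even transferred: Urn II has 4 odd of 6, so P(odd|even moved) = 2/3
By total probability: P(odd) = 7/11*5/6 + 4/11*2/3 = 17/22

17/22


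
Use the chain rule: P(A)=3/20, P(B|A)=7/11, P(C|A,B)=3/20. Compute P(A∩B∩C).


P(A∩B∩C) = P(A) * P(B|A) * P(C|A∩B)
= 3/20 * 7/11 * 3/20
= 21/220 * 3/20 = 63/4400

63/4400


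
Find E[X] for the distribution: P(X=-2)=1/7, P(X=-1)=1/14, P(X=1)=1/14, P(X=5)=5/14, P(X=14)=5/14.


E[X] = sum(x * P(x))
= -2*1/7 - 1*1/14 + 1*1/14 + 5*5/14 + 14*5/14
= 13/2

13/2


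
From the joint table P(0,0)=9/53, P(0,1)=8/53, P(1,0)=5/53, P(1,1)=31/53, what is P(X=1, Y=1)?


Read from table: P(X=1, Y=1) = 31/53

31/53


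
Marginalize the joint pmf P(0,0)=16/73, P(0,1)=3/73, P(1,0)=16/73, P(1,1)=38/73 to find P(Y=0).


P(Y=0) = P(0,0)+P(1,0) = 16/73 + 16/73 = 32/73

32/73


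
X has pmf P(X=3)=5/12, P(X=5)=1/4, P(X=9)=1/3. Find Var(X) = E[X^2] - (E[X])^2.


E[X] = 11/2, E[X^2] = 37
Var(X) = E[X^2] - (E[X])^2 = 37 - (11/2)^2 = 27/4

27/4


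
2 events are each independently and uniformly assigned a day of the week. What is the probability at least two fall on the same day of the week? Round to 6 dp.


P(all different) = prod((7-i)/7 for i=0..1) = 0.857143
P(at least one match) = 1 - 0.857143 = 0.142857

0.142857


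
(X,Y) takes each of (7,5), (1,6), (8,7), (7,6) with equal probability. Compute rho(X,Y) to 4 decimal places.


Cov(X,Y) = 0.2500, Var(X) = 7.6875, Var(Y) = 0.5000
rho = Cov/(sqrt(VarX)*sqrt(VarY)) = 0.1275

0.1275


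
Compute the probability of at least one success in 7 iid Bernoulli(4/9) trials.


P(at least one) = 1 - P(none)
P(none) = (1 - 4/9)^7 = (5/9)^7 = 78125/4782969
P(at least one) = 1 - 78125/4782969 = 4704844/4782969

4704844/4782969


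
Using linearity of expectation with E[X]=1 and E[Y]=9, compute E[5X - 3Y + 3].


E[5X - 3Y + 3] = 5*E[X] - 3*E[Y] + 3
= (5)*(1) + (-3)*(9) + (3)
= 5 - 27 + 3 = -19

-19


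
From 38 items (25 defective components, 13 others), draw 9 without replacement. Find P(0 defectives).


P(X=0) = C(25,0)*C(13,9) / C(38,9)
= 1*715 / 163011640
= 715/163011640 = 13/2963848

13/2963848


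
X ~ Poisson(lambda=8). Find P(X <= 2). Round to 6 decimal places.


P(X<=2) = e^(-8)*8^0/0! + e^(-8)*8^1/1! + e^(-8)*8^2/2!
≈ 0.0003354626 + 0.0026837010 + 0.0107348041
= 0.0137539677
≈ 0.013754

0.013754


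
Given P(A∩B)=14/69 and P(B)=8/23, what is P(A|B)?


P(A|B) = P(A∩B)/P(B) = (14/69)/(24/69) = 14/24 = 7/12

7/12


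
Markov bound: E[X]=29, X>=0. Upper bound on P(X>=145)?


Markov: P(X >= a) <= E[X]/a
P(X >= 145) <= 29/145 = 1/5

1/5


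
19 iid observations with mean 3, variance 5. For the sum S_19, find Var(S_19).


By independence, Var(S_n) = n*Var(X_1) = 19*5 = 95

95


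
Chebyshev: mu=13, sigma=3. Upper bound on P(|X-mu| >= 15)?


k = 15/3 = 5
Chebyshev: P(|X-mu| >= k*sigma) <= 1/k^2 = 1/5^2 = 1/25

1/25


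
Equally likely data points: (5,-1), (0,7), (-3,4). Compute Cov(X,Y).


E[X]=2/3, E[Y]=10/3, E[XY]=-17/3
Cov(X,Y) = E[XY] - E[X]E[Y] = -17/3 - 2/3*10/3 = -71/9

-71/9


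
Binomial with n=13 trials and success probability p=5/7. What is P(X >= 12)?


P(X>=12) = P(X=12) + P(X=13)
= 6347656250/96889010407 + 1220703125/96889010407
= 7568359375/96889010407

7568359375/96889010407


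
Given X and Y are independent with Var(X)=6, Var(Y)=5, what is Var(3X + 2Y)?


Independence => Cov(X,Y)=0
Var(3X + 2Y) = 3^2*Var(X) + 2^2*Var(Y)
= 9*6 + 4*5 = 74

74


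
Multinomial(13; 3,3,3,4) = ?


13! = 6227020800
Denominator: 3!=6 * 3!=6 * 3!=6 * 4!=24
Coefficient = 6227020800 / 5184 = 1201200

1201200


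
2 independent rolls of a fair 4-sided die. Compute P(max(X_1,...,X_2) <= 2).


P(max <= 2) = P(all X_i <= 2) = (P(X_1 <= 2))^2
= (2/4)^2 = (1/2)^2 = 1/4

1/4


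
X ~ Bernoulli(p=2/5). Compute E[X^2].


For Bernoulli: X in {0,1}
E[X^2] = 0^2*(1-2/5) + 1^2*2/5 = 2/5

2/5


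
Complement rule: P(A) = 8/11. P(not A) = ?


P(A') = 1 - P(A) = 1 - 8/11 = 3/11

3/11


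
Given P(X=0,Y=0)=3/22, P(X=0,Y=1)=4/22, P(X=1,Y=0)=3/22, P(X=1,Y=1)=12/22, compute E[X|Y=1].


P(Y=1) = 16/22
E[X|Y=1] = (0*4 + 1*12)/16 = 12/16 = 3/4

3/4


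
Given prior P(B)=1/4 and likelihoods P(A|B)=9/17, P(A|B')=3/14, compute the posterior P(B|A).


P(A) = P(A|B)P(B) + P(A|B')P(B') = 9/17*1/4 + 3/14*3/4 = 279/952
P(B|A) = P(A|B)P(B)/P(A) = (9/68)/(279/952) = 14/31

14/31


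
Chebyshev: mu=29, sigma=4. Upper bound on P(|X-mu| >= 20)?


k = 20/4 = 5
Chebyshev: P(|X-mu| >= k*sigma) <= 1/k^2 = 1/5^2 = 1/25

1/25


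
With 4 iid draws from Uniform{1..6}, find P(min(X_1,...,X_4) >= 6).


P(min >= 6) = P(all X_i >= 6) = (P(X_1 >= 6))^4
= (1/6)^4 = 1/1296

1/1296


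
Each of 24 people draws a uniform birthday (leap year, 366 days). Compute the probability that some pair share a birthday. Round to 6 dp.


P(all different) = prod((366-i)/366 for i=0..23) = 0.462654
P(at least one match) = 1 - 0.462654 = 0.537346

0.537346


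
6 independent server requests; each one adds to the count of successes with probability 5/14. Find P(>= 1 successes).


P(at least one) = 1 - P(none)
P(none) = (1 - 5/14)^6 = (9/14)^6 = 531441/7529536
P(at least one) = 1 - 531441/7529536 = 6998095/7529536

6998095/7529536


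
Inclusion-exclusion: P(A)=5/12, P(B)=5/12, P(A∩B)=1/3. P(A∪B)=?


P(A∪B) = P(A) + P(B) - P(A∩B)
= 5/12 + 5/12 - 1/3 = 1/2

1/2


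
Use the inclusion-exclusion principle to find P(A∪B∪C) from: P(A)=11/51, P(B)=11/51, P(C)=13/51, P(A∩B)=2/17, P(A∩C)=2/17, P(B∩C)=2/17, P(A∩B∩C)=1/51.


P(A∪B∪C) = P(A)+P(B)+P(C) - P(AB)-P(AC)-P(BC) + P(ABC)
= 11/51+11/51+13/51 - 2/17-2/17-2/17 + 1/51
= 6/17

6/17


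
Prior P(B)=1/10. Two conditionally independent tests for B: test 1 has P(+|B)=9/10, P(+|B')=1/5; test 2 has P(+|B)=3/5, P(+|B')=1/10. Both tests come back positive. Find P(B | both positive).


After test 1: P(+) = 9/10*1/10 + 1/5*9/10 = 27/100
P(B|+) = (9/100)/(27/100) = 1/3
After test 2 (use post1 as new prior): P(+) = 3/5*1/3 + 1/10*2/3 = 4/15
P(B|+,+) = (1/5)/(4/15) = 3/4

3/4


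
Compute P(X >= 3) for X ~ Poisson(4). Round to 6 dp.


P(X>=3) = 1 - P(X<=2) = 1 - (e^(-4)*4^0/0! + e^(-4)*4^1/1! + e^(-4)*4^2/2!)
≈ 1 - (0.0183156389 + 0.0732625556 + 0.1465251111)
= 1 - 0.2381033056 = 0.7618966944
≈ 0.761897

0.761897


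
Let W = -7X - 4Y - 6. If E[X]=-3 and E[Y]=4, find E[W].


E[-7X - 4Y - 6] = -7*E[X] - 4*E[Y] - 6
= (-7)*(-3) + (-4)*(4) + (-6)
= 21 - 16 - 6 = -1

-1


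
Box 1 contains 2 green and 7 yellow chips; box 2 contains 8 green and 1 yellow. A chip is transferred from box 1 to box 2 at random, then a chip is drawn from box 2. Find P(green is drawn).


P(transfer green) = 2/9; P(transfer yellow) = 7/9
If green transferred: Urn II has 9 green of 10, so P(green|green moved) = 9/10
If yellow transferred: Urn II has 8 green of 10, so P(green|yellow moved) = 4/5
By total probability: P(green) = 2/9*9/10 + 7/9*4/5 = 37/45

37/45


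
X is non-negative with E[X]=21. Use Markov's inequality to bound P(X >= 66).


Markov: P(X >= a) <= E[X]/a
P(X >= 66) <= 21/66 = 7/22

7/22


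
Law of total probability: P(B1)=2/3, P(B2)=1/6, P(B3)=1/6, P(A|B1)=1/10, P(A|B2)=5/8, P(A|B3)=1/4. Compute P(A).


P(A) = P(A|B1)P(B1) + P(A|B2)P(B2) + P(A|B3)P(B3)
= 1/10*2/3 + 5/8*1/6 + 1/4*1/6
= 1/15 + 5/48 + 1/24 = 17/80

17/80


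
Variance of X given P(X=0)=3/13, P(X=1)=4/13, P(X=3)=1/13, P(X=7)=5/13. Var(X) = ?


E[X] = 42/13, E[X^2] = 258/13
Var(X) = E[X^2] - (E[X])^2 = 258/13 - (42/13)^2 = 1590/169

1590/169


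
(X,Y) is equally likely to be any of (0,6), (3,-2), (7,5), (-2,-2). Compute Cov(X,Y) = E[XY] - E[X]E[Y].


E[X]=2, E[Y]=7/4, E[XY]=33/4
Cov(X,Y) = E[XY] - E[X]E[Y] = 33/4 - 2*7/4 = 19/4

19/4


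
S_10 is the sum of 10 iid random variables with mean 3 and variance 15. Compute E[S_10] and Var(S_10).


E[S_n] = n*mu = 10*3 = 30
Var(S_n) = n*sigma^2 = 10*15 = 150

E[S_10]=30, Var(S_10)=150


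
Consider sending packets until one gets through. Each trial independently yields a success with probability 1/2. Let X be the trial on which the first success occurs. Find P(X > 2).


P(X > 2) = P(first 2 trials all fail) = (1-p)^2 = (1/2)^2 = 1/4

1/4


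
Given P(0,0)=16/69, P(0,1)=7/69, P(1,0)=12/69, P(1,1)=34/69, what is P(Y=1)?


P(Y=1) = P(0,1)+P(1,1) = 7/69 + 34/69 = 41/69

41/69


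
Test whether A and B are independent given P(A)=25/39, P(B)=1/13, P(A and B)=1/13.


P(A)*P(B) = 25/39*1/13 = 25/507
P(A∩B) = 1/13 != 25/507, so not independent

No, A and B are not independent


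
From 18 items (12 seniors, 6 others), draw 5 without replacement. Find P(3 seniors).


P(X=3) = C(12,3)*C(6,2) / C(18,5)
= 220*15 / 8568
= 3300/8568 = 275/714

275/714


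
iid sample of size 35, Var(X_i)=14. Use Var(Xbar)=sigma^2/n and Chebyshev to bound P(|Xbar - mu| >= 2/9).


Var(Xbar) = Var(X)/n = 14/35
Chebyshev: P(|Xbar-mu| >= 2/9) <= Var(Xbar)/(2/9)^2 = (2/5)/(4/81) = 81/10
Bound exceeds 1, so trivial bound: 1

1


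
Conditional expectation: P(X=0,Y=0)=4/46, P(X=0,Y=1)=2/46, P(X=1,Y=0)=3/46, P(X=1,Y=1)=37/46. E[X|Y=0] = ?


P(Y=0) = 7/46
E[X|Y=0] = (0*4 + 1*3)/7 = 3/7

3/7


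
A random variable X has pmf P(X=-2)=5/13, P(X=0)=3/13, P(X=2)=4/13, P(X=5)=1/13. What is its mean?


E[X] = sum(x * P(x))
= -2*5/13 + 0*3/13 + 2*4/13 + 5*1/13
= 3/13

3/13


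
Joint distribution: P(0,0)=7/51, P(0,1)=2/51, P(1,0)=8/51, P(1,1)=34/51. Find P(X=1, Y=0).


Read from table: P(X=1, Y=0) = 8/51

8/51


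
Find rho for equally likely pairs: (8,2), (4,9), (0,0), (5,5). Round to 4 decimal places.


Cov(X,Y) = 2.2500, Var(X) = 8.1875, Var(Y) = 11.5000
rho = Cov/(sqrt(VarX)*sqrt(VarY)) = 0.2319

0.2319


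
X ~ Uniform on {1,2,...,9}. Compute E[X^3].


E[X^3] = (1/9) * sum(x^3 for x=1..9)
= 2025/9 = 225

225


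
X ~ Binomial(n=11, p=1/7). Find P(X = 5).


P(X=5) = C(11,5) * p^5 * (1-p)^6
= 462 * 1/16807 * 46656/117649
= 3079296/282475249

3079296/282475249


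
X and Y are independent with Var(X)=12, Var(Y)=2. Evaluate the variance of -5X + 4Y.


Independence => Cov(X,Y)=0
Var(-5X + 4Y) = (-5)^2*Var(X) + 4^2*Var(Y)
= 25*12 + 16*2 = 332

332


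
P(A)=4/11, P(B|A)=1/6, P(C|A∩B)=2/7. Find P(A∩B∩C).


P(A∩B∩C) = P(A) * P(B|A) * P(C|A∩B)
= 4/11 * 1/6 * 2/7
= 2/33 * 2/7 = 4/231

4/231


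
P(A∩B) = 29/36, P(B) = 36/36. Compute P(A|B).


P(A|B) = P(A∩B)/P(B) = (29/36)/(36/36) = 29/36

29/36


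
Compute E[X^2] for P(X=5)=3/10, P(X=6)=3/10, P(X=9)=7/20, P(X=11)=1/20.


E[X^2] = sum(g(x)*P(x))
= 25*3/10 + 36*3/10 + 81*7/20 + 121*1/20
= 527/10

527/10


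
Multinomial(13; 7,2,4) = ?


13! = 6227020800
Denominator: 7!=5040 * 2!=2 * 4!=24
Coefficient = 6227020800 / 241920 = 25740

25740


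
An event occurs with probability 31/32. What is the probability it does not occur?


P(A') = 1 - P(A) = 1 - 31/32 = 1/32

1/32


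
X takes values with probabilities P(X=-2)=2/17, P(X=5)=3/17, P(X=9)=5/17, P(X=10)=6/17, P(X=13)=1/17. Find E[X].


E[X] = sum(x * P(x))
= -2*2/17 + 5*3/17 + 9*5/17 + 10*6/17 + 13*1/17
= 129/17

129/17


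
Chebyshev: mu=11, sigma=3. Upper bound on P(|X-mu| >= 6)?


k = 6/3 = 2
Chebyshev: P(|X-mu| >= k*sigma) <= 1/k^2 = 1/2^2 = 1/4

1/4


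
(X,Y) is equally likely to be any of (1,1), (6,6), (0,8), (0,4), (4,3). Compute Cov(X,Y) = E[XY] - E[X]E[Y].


E[X]=11/5, E[Y]=22/5, E[XY]=49/5
Cov(X,Y) = E[XY] - E[X]E[Y] = 49/5 - 11/5*22/5 = 3/25

3/25


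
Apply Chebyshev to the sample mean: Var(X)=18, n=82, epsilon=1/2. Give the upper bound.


Var(Xbar) = Var(X)/n = 18/82
Chebyshev: P(|Xbar-mu| >= 1/2) <= Var(Xbar)/(1/2)^2 = (9/41)/(1/4) = 36/41

36/41


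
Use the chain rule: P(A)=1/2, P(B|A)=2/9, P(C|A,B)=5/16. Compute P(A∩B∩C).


P(A∩B∩C) = P(A) * P(B|A) * P(C|A∩B)
= 1/2 * 2/9 * 5/16
= 1/9 * 5/16 = 5/144

5/144


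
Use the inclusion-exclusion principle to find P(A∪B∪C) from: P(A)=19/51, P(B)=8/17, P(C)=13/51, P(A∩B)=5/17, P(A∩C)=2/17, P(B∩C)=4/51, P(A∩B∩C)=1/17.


P(A∪B∪C) = P(A)+P(B)+P(C) - P(AB)-P(AC)-P(BC) + P(ABC)
= 19/51+8/17+13/51 - 5/17-2/17-4/51 + 1/17
= 2/3

2/3


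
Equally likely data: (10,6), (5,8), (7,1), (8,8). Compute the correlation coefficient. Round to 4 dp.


Cov(X,Y) = -0.3750, Var(X) = 3.2500, Var(Y) = 8.1875
rho = Cov/(sqrt(VarX)*sqrt(VarY)) = -0.0727

-0.0727


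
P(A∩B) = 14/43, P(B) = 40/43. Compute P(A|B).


P(A|B) = P(A∩B)/P(B) = (14/43)/(40/43) = 14/40 = 7/20

7/20


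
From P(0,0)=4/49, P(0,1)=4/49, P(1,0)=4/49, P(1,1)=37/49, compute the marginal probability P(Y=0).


P(Y=0) = P(0,0)+P(1,0) = 4/49 + 4/49 = 8/49

8/49


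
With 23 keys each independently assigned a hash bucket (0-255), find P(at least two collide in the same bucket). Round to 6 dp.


P(all different) = prod((256-i)/256 for i=0..22) = 0.361108
P(at least one match) = 1 - 0.361108 = 0.638892

0.638892


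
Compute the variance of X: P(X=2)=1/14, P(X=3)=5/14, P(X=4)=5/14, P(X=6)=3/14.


E[X] = 55/14, E[X^2] = 237/14
Var(X) = E[X^2] - (E[X])^2 = 237/14 - (55/14)^2 = 293/196

293/196


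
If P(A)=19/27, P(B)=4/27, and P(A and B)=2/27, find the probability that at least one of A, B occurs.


P(A∪B) = P(A) + P(B) - P(A∩B)
= 19/27 + 4/27 - 2/27 = 7/9

7/9


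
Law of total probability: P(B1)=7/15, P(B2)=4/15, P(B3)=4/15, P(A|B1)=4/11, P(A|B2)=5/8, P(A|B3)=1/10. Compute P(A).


P(A) = P(A|B1)P(B1) + P(A|B2)P(B2) + P(A|B3)P(B3)
= 4/11*7/15 + 5/8*4/15 + 1/10*4/15
= 28/165 + 1/6 + 2/75 = 599/1650

599/1650


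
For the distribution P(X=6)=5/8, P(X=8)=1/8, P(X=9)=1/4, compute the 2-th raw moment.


E[X^2] = sum(x^2 * P(x))
= 36*5/8 + 64*1/8 + 81*1/4
= 203/4

203/4


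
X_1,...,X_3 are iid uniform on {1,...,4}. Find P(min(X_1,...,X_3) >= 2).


P(min >= 2) = P(all X_i >= 2) = (P(X_1 >= 2))^3
= (3/4)^3 = 27/64

27/64


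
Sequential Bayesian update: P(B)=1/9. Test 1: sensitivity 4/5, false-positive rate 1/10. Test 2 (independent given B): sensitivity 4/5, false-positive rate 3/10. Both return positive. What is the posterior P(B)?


After test 1: P(+) = 4/5*1/9 + 1/10*8/9 = 8/45
P(B|+) = (4/45)/(8/45) = 1/2
After test 2 (use post1 as new prior): P(+) = 4/5*1/2 + 3/10*1/2 = 11/20
P(B|+,+) = (2/5)/(11/20) = 8/11

8/11


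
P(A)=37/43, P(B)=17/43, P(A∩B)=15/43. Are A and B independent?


P(A)*P(B) = 37/43*17/43 = 629/1849
P(A∩B) = 15/43 != 629/1849, so not independent

No, A and B are not independent


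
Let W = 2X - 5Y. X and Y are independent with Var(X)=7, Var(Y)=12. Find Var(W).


Independence => Cov(X,Y)=0
Var(2X - 5Y) = 2^2*Var(X) + (-5)^2*Var(Y)
= 4*7 + 25*12 = 328

328


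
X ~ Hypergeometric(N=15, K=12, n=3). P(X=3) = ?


P(X=3) = C(12,3)*C(3,0) / C(15,3)
= 220*1 / 455
= 220/455 = 44/91

44/91


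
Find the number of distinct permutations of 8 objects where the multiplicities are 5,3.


8! = 40320
Denominator: 5!=120 * 3!=6
Coefficient = 40320 / 720 = 56

56


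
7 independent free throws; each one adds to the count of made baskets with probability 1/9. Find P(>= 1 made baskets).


P(at least one) = 1 - P(none)
P(none) = (1 - 1/9)^7 = (8/9)^7 = 2097152/4782969
P(at least one) = 1 - 2097152/4782969 = 2685817/4782969

2685817/4782969


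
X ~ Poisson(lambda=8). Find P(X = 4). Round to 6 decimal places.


P(X=4) = e^(-8) * 8^4 / 4!
≈ 0.0003354626279 * 4096 / 24
≈ 0.057252

0.057252


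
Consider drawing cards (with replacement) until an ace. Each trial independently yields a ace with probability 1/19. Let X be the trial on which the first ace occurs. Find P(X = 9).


P(X=9) = (1-p)^8 * p = (18/19)^8 * 1/19
= 11019960576/16983563041 * 1/19 = 11019960576/322687697779

11019960576/322687697779


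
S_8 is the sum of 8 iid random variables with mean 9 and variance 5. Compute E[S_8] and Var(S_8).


E[S_n] = n*mu = 8*9 = 72
Var(S_n) = n*sigma^2 = 8*5 = 40

E[S_8]=72, Var(S_8)=40


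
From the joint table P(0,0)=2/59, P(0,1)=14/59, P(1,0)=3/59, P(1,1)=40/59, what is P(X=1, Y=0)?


Read from table: P(X=1, Y=0) = 3/59

3/59


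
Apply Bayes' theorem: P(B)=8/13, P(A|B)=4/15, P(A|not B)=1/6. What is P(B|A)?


P(A) = P(A|B)P(B) + P(A|B')P(B') = 4/15*8/13 + 1/6*5/13 = 89/390
P(B|A) = P(A|B)P(B)/P(A) = (32/195)/(89/390) = 64/89

64/89


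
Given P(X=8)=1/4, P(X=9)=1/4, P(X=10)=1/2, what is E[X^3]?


E[X^3] = sum(g(x)*P(x))
= 512*1/4 + 729*1/4 + 1000*1/2
= 3241/4

3241/4


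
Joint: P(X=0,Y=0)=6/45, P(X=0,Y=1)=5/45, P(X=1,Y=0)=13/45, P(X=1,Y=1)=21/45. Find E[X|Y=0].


P(Y=0) = 19/45
E[X|Y=0] = (0*6 + 1*13)/19 = 13/19

13/19


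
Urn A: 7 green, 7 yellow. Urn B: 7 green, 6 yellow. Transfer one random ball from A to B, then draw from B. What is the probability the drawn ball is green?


P(transfer green) = 7/14 = 1/2; P(transfer yellow) = 1/2
If green transferred: Urn II has 8 green of 14, so P(green|green moved) = 4/7
If yellow transferred: Urn II has 7 green of 14, so P(green|yellow moved) = 1/2
By total probability: P(green) = 1/2*4/7 + 1/2*1/2 = 15/28

15/28


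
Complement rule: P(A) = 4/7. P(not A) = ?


P(A') = 1 - P(A) = 1 - 4/7 = 3/7

3/7


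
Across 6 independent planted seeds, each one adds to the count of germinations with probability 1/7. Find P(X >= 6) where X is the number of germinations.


P(X>=6) = P(X=6)
= 1/117649
= 1/117649

1/117649


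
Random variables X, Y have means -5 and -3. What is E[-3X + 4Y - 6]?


E[-3X + 4Y - 6] = -3*E[X] + 4*E[Y] - 6
= (-3)*(-5) + (4)*(-3) + (-6)
= 15 - 12 - 6 = -3

-3


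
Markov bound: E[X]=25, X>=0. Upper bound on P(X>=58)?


Markov: P(X >= a) <= E[X]/a
P(X >= 58) <= 25/58

25/58


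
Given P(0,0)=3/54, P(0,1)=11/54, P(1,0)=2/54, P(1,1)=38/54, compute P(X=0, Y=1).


Read from table: P(X=0, Y=1) = 11/54

11/54


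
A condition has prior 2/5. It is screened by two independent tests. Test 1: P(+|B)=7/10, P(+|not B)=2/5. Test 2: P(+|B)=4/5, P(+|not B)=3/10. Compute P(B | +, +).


After test 1: P(+) = 7/10*2/5 + 2/5*3/5 = 13/25
P(B|+) = (7/25)/(13/25) = 7/13
After test 2 (use post1 as new prior): P(+) = 4/5*7/13 + 3/10*6/13 = 37/65
P(B|+,+) = (28/65)/(37/65) = 28/37

28/37


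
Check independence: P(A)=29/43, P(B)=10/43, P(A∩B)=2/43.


P(A)*P(B) = 29/43*10/43 = 290/1849
P(A∩B) = 2/43 != 290/1849, so not independent

No, A and B are not independent


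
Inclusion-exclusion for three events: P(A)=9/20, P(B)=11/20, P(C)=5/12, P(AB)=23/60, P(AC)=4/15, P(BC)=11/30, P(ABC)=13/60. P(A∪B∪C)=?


P(A∪B∪C) = P(A)+P(B)+P(C) - P(AB)-P(AC)-P(BC) + P(ABC)
= 9/20+11/20+5/12 - 23/60-4/15-11/30 + 13/60
= 37/60

37/60


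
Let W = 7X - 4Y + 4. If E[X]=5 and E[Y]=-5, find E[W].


E[7X - 4Y + 4] = 7*E[X] - 4*E[Y] + 4
= (7)*(5) + (-4)*(-5) + (4)
= 35 + 20 + 4 = 59

59


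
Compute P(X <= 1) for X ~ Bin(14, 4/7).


P(X<=1) = P(X=0) + P(X=1)
= 4782969/678223072849 + 12754584/96889010407
= 94065057/678223072849

94065057/678223072849


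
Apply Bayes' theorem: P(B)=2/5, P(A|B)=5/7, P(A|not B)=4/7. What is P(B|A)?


P(A) = P(A|B)P(B) + P(A|B')P(B') = 5/7*2/5 + 4/7*3/5 = 22/35
P(B|A) = P(A|B)P(B)/P(A) = (2/7)/(22/35) = 5/11

5/11


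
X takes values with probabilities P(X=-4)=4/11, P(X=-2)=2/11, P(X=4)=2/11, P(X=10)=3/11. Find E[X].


E[X] = sum(x * P(x))
= -4*4/11 - 2*2/11 + 4*2/11 + 10*3/11
= 18/11

18/11


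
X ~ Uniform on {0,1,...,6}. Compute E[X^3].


E[X^3] = (1/7) * sum(x^3 for x=0..6)
= 441/7 = 63

63


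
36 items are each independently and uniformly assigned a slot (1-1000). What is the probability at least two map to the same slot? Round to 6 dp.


P(all different) = prod((1000-i)/1000 for i=0..35) = 0.528565
P(at least one match) = 1 - 0.528565 = 0.471435

0.471435


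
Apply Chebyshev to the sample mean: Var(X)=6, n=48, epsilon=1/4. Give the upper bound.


Var(Xbar) = Var(X)/n = 6/48
Chebyshev: P(|Xbar-mu| >= 1/4) <= Var(Xbar)/(1/4)^2 = (1/8)/(1/16) = 2
Bound exceeds 1, so trivial bound: 1

1


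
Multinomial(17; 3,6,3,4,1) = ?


17! = 355687428096000
Denominator: 3!=6 * 6!=720 * 3!=6 * 4!=24 * 1!=1
Coefficient = 355687428096000 / 622080 = 571771200

571771200


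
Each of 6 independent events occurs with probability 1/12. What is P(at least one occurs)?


P(at least one) = 1 - P(none)
P(none) = (1 - 1/12)^6 = (11/12)^6 = 1771561/2985984
P(at least one) = 1 - 1771561/2985984 = 1214423/2985984

1214423/2985984


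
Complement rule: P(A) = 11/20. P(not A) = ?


P(A') = 1 - P(A) = 1 - 11/20 = 9/20

9/20


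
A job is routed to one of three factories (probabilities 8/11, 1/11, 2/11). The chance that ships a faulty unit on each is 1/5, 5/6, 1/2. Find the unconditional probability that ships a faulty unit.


P(A) = P(A|B1)P(B1) + P(A|B2)P(B2) + P(A|B3)P(B3)
= 1/5*8/11 + 5/6*1/11 + 1/2*2/11
= 8/55 + 5/66 + 1/11 = 103/330

103/330


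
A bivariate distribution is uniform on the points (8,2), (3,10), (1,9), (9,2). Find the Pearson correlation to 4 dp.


Cov(X,Y) = -11.9375, Var(X) = 11.1875, Var(Y) = 14.1875
rho = Cov/(sqrt(VarX)*sqrt(VarY)) = -0.9475

-0.9475


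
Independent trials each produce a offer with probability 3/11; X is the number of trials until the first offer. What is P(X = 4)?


P(X=4) = (1-p)^3 * p = (8/11)^3 * 3/11
= 512/1331 * 3/11 = 1536/14641

1536/14641


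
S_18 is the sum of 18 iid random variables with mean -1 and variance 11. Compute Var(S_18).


By independence, Var(S_n) = n*Var(X_1) = 18*11 = 198

198


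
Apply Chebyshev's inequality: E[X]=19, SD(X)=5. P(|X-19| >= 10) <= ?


k = 10/5 = 2
Chebyshev: P(|X-mu| >= k*sigma) <= 1/k^2 = 1/2^2 = 1/4

1/4


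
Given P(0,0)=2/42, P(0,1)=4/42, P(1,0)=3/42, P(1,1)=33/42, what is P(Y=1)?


P(Y=1) = P(0,1)+P(1,1) = 4/42 + 33/42 = 37/42

37/42


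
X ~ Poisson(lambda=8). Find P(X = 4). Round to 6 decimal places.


P(X=4) = e^(-8) * 8^4 / 4!
≈ 0.0003354626279 * 4096 / 24
≈ 0.057252

0.057252


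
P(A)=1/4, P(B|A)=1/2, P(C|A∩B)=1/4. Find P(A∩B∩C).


P(A∩B∩C) = P(A) * P(B|A) * P(C|A∩B)
= 1/4 * 1/2 * 1/4
= 1/8 * 1/4 = 1/32

1/32


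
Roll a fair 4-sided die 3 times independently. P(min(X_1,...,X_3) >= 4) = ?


P(min >= 4) = P(all X_i >= 4) = (P(X_1 >= 4))^3
= (1/4)^3 = 1/64

1/64


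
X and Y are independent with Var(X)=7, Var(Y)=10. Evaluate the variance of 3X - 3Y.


Independence => Cov(X,Y)=0
Var(3X - 3Y) = 3^2*Var(X) + (-3)^2*Var(Y)
= 9*7 + 9*10 = 153

153


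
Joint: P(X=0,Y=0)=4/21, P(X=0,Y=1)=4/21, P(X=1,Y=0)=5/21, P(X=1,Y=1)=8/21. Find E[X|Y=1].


P(Y=1) = 12/21
E[X|Y=1] = (0*4 + 1*8)/12 = 8/12 = 2/3

2/3


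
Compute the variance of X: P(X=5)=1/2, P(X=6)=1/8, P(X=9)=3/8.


E[X] = 53/8, E[X^2] = 379/8
Var(X) = E[X^2] - (E[X])^2 = 379/8 - (53/8)^2 = 223/64

223/64


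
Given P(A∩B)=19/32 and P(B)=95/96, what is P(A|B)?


P(A|B) = P(A∩B)/P(B) = (57/96)/(95/96) = 57/95 = 3/5

3/5


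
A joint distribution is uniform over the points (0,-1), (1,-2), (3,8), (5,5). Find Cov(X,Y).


E[X]=9/4, E[Y]=5/2, E[XY]=47/4
Cov(X,Y) = E[XY] - E[X]E[Y] = 47/4 - 9/4*5/2 = 49/8

49/8


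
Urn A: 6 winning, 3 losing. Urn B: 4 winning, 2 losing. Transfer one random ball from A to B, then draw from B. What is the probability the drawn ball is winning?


P(transfer winning) = 6/9 = 2/3; P(transfer losing) = 1/3
If winning transferred: Urn II has 5 winning of 7, so P(winning|winning moved) = 5/7
If losing transferred: Urn II has 4 winning of 7, so P(winning|losing moved) = 4/7
By total probability: P(winning) = 2/3*5/7 + 1/3*4/7 = 2/3

2/3


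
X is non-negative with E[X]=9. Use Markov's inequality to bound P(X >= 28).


Markov: P(X >= a) <= E[X]/a
P(X >= 28) <= 9/28

9/28


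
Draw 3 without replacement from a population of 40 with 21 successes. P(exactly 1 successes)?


P(X=1) = C(21,1)*C(19,2) / C(40,3)
= 21*171 / 9880
= 3591/9880 = 189/520

189/520


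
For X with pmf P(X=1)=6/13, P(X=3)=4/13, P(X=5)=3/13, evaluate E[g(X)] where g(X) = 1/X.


E[1/X] = sum(g(x)*P(x))
= 1*6/13 + 1/3*4/13 + 1/5*3/13
= 119/195

119/195


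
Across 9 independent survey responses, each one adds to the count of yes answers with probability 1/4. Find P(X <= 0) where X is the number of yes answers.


P(X<=0) = P(X=0)
= 19683/262144
= 19683/262144

19683/262144


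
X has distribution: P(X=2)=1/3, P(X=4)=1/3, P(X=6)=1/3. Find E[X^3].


E[X^3] = sum(g(x)*P(x))
= 8*1/3 + 64*1/3 + 216*1/3
= 96

96


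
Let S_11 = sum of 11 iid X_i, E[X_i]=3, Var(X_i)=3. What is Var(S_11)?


By independence, Var(S_n) = n*Var(X_1) = 11*3 = 33

33


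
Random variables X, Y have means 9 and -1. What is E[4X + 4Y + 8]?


E[4X + 4Y + 8] = 4*E[X] + 4*E[Y] + 8
= (4)*(9) + (4)*(-1) + (8)
= 36 - 4 + 8 = 40

40


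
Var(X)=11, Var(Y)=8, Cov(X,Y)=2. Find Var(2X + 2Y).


Var(2X + 2Y) = 2^2*Var(X) + 2^2*Var(Y) + 2*2*2*Cov(X,Y)
= 4*11 + 4*8 + 8*2
= 44 + 32 + 16 = 92

92


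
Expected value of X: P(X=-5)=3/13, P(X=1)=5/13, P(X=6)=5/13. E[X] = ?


E[X] = sum(x * P(x))
= -5*3/13 + 1*5/13 + 6*5/13
= 20/13

20/13


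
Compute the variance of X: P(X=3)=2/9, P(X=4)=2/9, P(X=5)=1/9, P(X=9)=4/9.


E[X] = 55/9, E[X^2] = 133/3
Var(X) = E[X^2] - (E[X])^2 = 133/3 - (55/9)^2 = 566/81

566/81


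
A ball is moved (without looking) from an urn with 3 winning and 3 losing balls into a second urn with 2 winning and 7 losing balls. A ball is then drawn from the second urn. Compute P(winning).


P(transfer winning) = 3/6 = 1/2; P(transfer losing) = 1/2
If winning transferred: Urn II has 3 winning of 10, so P(winning|winning moved) = 3/10
If losing transferred: Urn II has 2 winning of 10, so P(winning|losing moved) = 1/5
By total probability: P(winning) = 1/2*3/10 + 1/2*1/5 = 1/4

1/4


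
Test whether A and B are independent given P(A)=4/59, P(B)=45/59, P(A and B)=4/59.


P(A)*P(B) = 4/59*45/59 = 180/3481
P(A∩B) = 4/59 != 180/3481, so not independent

No, A and B are not independent


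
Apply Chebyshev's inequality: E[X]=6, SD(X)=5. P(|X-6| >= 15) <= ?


k = 15/5 = 3
Chebyshev: P(|X-mu| >= k*sigma) <= 1/k^2 = 1/3^2 = 1/9

1/9


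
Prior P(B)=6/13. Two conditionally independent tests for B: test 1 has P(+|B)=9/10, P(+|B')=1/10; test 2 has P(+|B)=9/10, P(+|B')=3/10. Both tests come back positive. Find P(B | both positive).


After test 1: P(+) = 9/10*6/13 + 1/10*7/13 = 61/130
P(B|+) = (27/65)/(61/130) = 54/61
After test 2 (use post1 as new prior): P(+) = 9/10*54/61 + 3/10*7/61 = 507/610
P(B|+,+) = (243/305)/(507/610) = 162/169

162/169


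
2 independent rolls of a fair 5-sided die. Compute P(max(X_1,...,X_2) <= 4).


P(max <= 4) = P(all X_i <= 4) = (P(X_1 <= 4))^2
= (4/5)^2 = 16/25

16/25


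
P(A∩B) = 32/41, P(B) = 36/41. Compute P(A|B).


P(A|B) = P(A∩B)/P(B) = (32/41)/(36/41) = 32/36 = 8/9

8/9


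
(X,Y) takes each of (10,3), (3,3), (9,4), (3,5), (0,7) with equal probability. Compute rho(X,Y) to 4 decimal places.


Cov(X,Y) = -4.0000, Var(X) = 14.8000, Var(Y) = 2.2400
rho = Cov/(sqrt(VarX)*sqrt(VarY)) = -0.6947

-0.6947


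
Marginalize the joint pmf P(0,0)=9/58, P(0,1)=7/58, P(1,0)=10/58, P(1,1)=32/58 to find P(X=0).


P(X=0) = P(0,0)+P(0,1) = 9/58 + 7/58 = 16/58 = 8/29

8/29


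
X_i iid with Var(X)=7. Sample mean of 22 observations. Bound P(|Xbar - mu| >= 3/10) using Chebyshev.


Var(Xbar) = Var(X)/n = 7/22
Chebyshev: P(|Xbar-mu| >= 3/10) <= Var(Xbar)/(3/10)^2 = (7/22)/(9/100) = 350/99
Bound exceeds 1, so trivial bound: 1

1


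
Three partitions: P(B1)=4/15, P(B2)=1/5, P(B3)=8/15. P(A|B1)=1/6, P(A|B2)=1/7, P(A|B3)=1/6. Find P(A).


P(A) = P(A|B1)P(B1) + P(A|B2)P(B2) + P(A|B3)P(B3)
= 1/6*4/15 + 1/7*1/5 + 1/6*8/15
= 2/45 + 1/35 + 4/45 = 17/105

17/105


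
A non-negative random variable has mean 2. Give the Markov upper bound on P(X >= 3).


Markov: P(X >= a) <= E[X]/a
P(X >= 3) <= 2/3

2/3


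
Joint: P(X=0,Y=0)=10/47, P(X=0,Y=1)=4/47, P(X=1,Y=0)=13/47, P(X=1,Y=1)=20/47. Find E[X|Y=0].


P(Y=0) = 23/47
E[X|Y=0] = (0*10 + 1*13)/23 = 13/23

13/23


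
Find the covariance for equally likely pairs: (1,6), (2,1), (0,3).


E[X]=1, E[Y]=10/3, E[XY]=8/3
Cov(X,Y) = E[XY] - E[X]E[Y] = 8/3 - 1*10/3 = -2/3

-2/3


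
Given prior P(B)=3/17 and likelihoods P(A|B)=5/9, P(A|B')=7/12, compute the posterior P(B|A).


P(A) = P(A|B)P(B) + P(A|B')P(B') = 5/9*3/17 + 7/12*14/17 = 59/102
P(B|A) = P(A|B)P(B)/P(A) = (5/51)/(59/102) = 10/59

10/59


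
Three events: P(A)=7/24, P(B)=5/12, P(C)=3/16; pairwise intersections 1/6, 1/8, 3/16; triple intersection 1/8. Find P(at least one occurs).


P(A∪B∪C) = P(A)+P(B)+P(C) - P(AB)-P(AC)-P(BC) + P(ABC)
= 7/24+5/12+3/16 - 1/6-1/8-3/16 + 1/8
= 13/24

13/24


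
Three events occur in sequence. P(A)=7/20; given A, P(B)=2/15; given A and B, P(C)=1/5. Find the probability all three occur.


P(A∩B∩C) = P(A) * P(B|A) * P(C|A∩B)
= 7/20 * 2/15 * 1/5
= 7/150 * 1/5 = 7/750

7/750


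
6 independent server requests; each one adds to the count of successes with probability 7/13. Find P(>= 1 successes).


P(at least one) = 1 - P(none)
P(none) = (1 - 7/13)^6 = (6/13)^6 = 46656/4826809
P(at least one) = 1 - 46656/4826809 = 4780153/4826809

4780153/4826809


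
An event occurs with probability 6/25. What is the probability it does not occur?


P(A') = 1 - P(A) = 1 - 6/25 = 19/25

19/25


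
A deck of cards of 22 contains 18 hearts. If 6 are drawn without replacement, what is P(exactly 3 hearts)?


P(X=3) = C(18,3)*C(4,3) / C(22,6)
= 816*4 / 74613
= 3264/74613 = 64/1463

64/1463


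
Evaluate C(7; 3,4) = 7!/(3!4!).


7! = 5040
Denominator: 3!=6 * 4!=24
Coefficient = 5040 / 144 = 35

35


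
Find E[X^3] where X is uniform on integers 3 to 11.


E[X^3] = (1/9) * sum(x^3 for x=3..11)
= 4347/9 = 483

483


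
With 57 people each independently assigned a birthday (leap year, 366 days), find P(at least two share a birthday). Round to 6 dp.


P(all different) = prod((366-i)/366 for i=0..56) = 0.010010
P(at least one match) = 1 - 0.010010 = 0.989990

0.989990


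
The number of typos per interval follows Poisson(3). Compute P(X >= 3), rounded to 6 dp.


P(X>=3) = 1 - P(X<=2) = 1 - (e^(-3)*3^0/0! + e^(-3)*3^1/1! + e^(-3)*3^2/2!)
≈ 1 - (0.0497870684 + 0.1493612051 + 0.2240418077)
= 1 - 0.4231900812 = 0.5768099188
≈ 0.576810

0.576810


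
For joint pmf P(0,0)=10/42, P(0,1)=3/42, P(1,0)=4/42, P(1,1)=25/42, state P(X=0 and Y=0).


Read from table: P(X=0, Y=0) = 10/42 = 5/21

5/21


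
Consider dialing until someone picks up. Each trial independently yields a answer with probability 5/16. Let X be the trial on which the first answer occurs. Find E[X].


For geometric (trials until first success), E[X] = 1/p = 1/(5/16) = 16/5

16/5


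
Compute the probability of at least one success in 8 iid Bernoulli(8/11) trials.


P(at least one) = 1 - P(none)
P(none) = (1 - 8/11)^8 = (3/11)^8 = 6561/214358881
P(at least one) = 1 - 6561/214358881 = 214352320/214358881

214352320/214358881


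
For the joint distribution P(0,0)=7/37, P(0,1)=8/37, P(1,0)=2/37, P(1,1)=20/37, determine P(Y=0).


P(Y=0) = P(0,0)+P(1,0) = 7/37 + 2/37 = 9/37

9/37


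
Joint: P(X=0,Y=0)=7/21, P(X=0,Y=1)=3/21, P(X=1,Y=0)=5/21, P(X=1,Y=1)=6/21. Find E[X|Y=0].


P(Y=0) = 12/21
E[X|Y=0] = (0*7 + 1*5)/12 = 5/12

5/12


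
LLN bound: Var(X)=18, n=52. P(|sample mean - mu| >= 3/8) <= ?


Var(Xbar) = Var(X)/n = 18/52
Chebyshev: P(|Xbar-mu| >= 3/8) <= Var(Xbar)/(3/8)^2 = (9/26)/(9/64) = 32/13
Bound exceeds 1, so trivial bound: 1

1


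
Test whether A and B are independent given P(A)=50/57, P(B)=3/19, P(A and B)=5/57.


P(A)*P(B) = 50/57*3/19 = 50/361
P(A∩B) = 5/57 != 50/361, so not independent

No, A and B are not independent


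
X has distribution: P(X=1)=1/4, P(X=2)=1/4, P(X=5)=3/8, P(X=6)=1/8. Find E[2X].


E[2X] = sum(g(x)*P(x))
= 2*1/4 + 4*1/4 + 10*3/8 + 12*1/8
= 27/4

27/4


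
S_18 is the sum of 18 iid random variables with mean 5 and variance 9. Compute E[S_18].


E[S_n] = n*E[X_1] = 18*5 = 90

90


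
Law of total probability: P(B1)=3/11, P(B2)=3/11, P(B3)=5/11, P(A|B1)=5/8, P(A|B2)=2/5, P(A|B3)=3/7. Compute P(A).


P(A) = P(A|B1)P(B1) + P(A|B2)P(B2) + P(A|B3)P(B3)
= 5/8*3/11 + 2/5*3/11 + 3/7*5/11
= 15/88 + 6/55 + 15/77 = 1461/3080

1461/3080


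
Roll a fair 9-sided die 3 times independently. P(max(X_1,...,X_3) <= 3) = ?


P(max <= 3) = P(all X_i <= 3) = (P(X_1 <= 3))^3
= (3/9)^3 = (1/3)^3 = 1/27

1/27


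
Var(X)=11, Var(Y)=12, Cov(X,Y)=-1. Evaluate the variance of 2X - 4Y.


Var(2X - 4Y) = 2^2*Var(X) + (-4)^2*Var(Y) + 2*2*(-4)*Cov(X,Y)
= 4*11 + 16*12 - 16*(-1)
= 44 + 192 + 16 = 252

252


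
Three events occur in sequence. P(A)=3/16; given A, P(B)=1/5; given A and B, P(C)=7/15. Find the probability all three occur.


P(A∩B∩C) = P(A) * P(B|A) * P(C|A∩B)
= 3/16 * 1/5 * 7/15
= 3/80 * 7/15 = 7/400

7/400


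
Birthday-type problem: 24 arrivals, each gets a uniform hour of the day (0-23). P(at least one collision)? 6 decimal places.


P(all different) = prod((24-i)/24 for i=0..23) = 0.000000
P(at least one match) = 1 - 0.000000 = 1.000000

1.000000


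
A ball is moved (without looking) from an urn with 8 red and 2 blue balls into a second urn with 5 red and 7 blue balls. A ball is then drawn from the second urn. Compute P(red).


P(transfer red) = 8/10 = 4/5; P(transfer blue) = 1/5
If red transferred: Urn II has 6 red of 13, so P(red|red moved) = 6/13
If blue transferred: Urn II has 5 red of 13, so P(red|blue moved) = 5/13
By total probability: P(red) = 4/5*6/13 + 1/5*5/13 = 29/65

29/65


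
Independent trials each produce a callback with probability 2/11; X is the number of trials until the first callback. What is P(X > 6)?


P(X > 6) = P(first 6 trials all fail) = (1-p)^6 = (9/11)^6 = 531441/1771561

531441/1771561


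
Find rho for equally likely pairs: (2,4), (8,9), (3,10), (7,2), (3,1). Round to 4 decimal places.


Cov(X,Y) = 1.4800, Var(X) = 5.8400, Var(Y) = 13.3600
rho = Cov/(sqrt(VarX)*sqrt(VarY)) = 0.1676

0.1676


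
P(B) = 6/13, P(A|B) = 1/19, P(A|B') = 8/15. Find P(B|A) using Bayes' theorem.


P(A) = P(A|B)P(B) + P(A|B')P(B') = 1/19*6/13 + 8/15*7/13 = 1154/3705
P(B|A) = P(A|B)P(B)/P(A) = (6/247)/(1154/3705) = 45/577

45/577


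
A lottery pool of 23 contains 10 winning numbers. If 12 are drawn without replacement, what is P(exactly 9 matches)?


P(X=9) = C(10,9)*C(13,3) / C(23,12)
= 10*286 / 1352078
= 2860/1352078 = 110/52003

110/52003


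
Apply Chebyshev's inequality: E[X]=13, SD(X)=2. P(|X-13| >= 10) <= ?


k = 10/2 = 5
Chebyshev: P(|X-mu| >= k*sigma) <= 1/k^2 = 1/5^2 = 1/25

1/25


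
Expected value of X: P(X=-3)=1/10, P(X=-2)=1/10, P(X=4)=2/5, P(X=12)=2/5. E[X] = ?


E[X] = sum(x * P(x))
= -3*1/10 - 2*1/10 + 4*2/5 + 12*2/5
= 59/10

59/10


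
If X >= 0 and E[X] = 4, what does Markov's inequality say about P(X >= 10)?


Markov: P(X >= a) <= E[X]/a
P(X >= 10) <= 4/10 = 2/5

2/5


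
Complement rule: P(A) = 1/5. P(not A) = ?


P(A') = 1 - P(A) = 1 - 1/5 = 4/5

4/5


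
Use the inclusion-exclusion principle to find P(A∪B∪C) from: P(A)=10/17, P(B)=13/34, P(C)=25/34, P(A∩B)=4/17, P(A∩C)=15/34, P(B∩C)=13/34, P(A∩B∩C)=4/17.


P(A∪B∪C) = P(A)+P(B)+P(C) - P(AB)-P(AC)-P(BC) + P(ABC)
= 10/17+13/34+25/34 - 4/17-15/34-13/34 + 4/17
= 15/17

15/17


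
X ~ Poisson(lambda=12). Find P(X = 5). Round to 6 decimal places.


P(X=5) = e^(-12) * 12^5 / 5!
≈ 0.000006144212353 * 248832 / 120
≈ 0.012741

0.012741
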